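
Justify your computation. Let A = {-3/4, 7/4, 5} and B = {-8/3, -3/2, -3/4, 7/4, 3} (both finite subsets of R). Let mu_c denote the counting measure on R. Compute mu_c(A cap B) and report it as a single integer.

Counting measure on a finite set equals cardinality. mu_c(A cap B) = |A cap B| (elements appearing in both).
Enumerating the elements of A that also lie in B gives 2 element(s).
So mu_c(A cap B) = 2.

2


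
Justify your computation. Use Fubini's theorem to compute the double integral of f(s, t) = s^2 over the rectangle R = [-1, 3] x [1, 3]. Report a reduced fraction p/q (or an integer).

f(s, t) is a tensor product of a function of s and a function of t, and both factors are bounded continuous (hence Lebesgue integrable) on the rectangle, so Fubini's theorem applies:
  integral_R f d(m x m) = (integral_a1^b1 s^2 ds) * (integral_a2^b2 1 dt).
Inner integral in s: integral_{-1}^{3} s^2 ds = (3^3 - (-1)^3)/3
  = 28/3.
Inner integral in t: integral_{1}^{3} 1 dt = (3^1 - 1^1)/1
  = 2.
Product: (28/3) * (2) = 56/3.

56/3


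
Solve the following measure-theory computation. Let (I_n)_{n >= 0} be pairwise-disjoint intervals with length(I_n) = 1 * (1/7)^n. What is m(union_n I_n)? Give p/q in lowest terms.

By countable additivity of the Lebesgue measure on pairwise disjoint measurable sets,
  m(union_{n >= 0} I_n) = sum_{n >= 0} m(I_n) = sum_{n >= 0} a * r^n,
  with a = 1 and r = 1/7.
Since 0 < r = 1/7 < 1, the geometric series converges:
  sum_{n >= 0} a * r^n = a / (1 - r).
  = 1 / (1 - 1/7)
  = 1 / (6/7)
  = 7/6.

7/6


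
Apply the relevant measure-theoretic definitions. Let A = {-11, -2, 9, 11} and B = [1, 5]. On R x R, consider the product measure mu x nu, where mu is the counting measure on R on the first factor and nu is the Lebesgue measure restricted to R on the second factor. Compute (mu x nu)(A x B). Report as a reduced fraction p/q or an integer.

For a measurable rectangle A x B, the product measure satisfies
  (mu x nu)(A x B) = mu(A) * nu(B).
  mu(A) = 4.
  nu(B) = 4.
  (mu x nu)(A x B) = 4 * 4 = 16.

16


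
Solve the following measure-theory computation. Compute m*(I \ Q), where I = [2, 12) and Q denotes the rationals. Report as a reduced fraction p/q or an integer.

The interval I = [2, 12) has m(I) = 12 - 2 = 10 (endpoints are measure-zero, so open/closed/half-open agree). Write I = (I cap Q) u (I \ Q). The rationals in I are countable, so m*(I cap Q) = 0 (cover each rational by intervals whose total length is arbitrarily small). By countable subadditivity m*(I) <= m*(I cap Q) + m*(I \ Q), hence m*(I \ Q) >= m(I) = 10. The reverse inequality m*(I \ Q) <= m*(I) = 10 is trivial since (I \ Q) is a subset of I. Therefore m*(I \ Q) = 10.

10


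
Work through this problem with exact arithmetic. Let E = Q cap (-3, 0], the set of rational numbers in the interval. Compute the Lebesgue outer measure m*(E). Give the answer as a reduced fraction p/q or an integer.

E = Q cap (-3, 0] is a subset of Q, which is countable. Enumerate Q = {q_1, q_2, ...}; for any eps > 0, cover q_k by the open interval (q_k - eps/2^(k+1), q_k + eps/2^(k+1)), of length eps/2^k. The total cover length is sum_{k>=1} eps/2^k = eps. Hence m*(E) <= m*(Q) <= eps for every eps > 0, and since outer measure is non-negative, m*(E) = 0.

0


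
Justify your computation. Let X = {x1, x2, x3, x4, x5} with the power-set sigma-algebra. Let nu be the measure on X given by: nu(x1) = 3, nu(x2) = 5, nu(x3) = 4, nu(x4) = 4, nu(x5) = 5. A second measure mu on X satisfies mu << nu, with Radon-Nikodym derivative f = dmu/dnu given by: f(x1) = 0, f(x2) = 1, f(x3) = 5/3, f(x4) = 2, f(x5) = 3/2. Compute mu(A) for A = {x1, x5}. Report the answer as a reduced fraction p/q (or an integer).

By the defining property of the Radon-Nikodym derivative, for every measurable set A,
  mu(A) = integral_A f dnu.
Since nu is a discrete measure concentrated on the atoms of X, the integral over A reduces to the sum
  mu(A) = sum_{x in A} f(x) * nu({x}).
Computing each term:
  x1: f(x1) * nu(x1) = 0 * 3 = 0.
  x5: f(x5) * nu(x5) = 3/2 * 5 = 15/2.
Summing: mu(A) = 0 + 15/2 = 15/2.

15/2


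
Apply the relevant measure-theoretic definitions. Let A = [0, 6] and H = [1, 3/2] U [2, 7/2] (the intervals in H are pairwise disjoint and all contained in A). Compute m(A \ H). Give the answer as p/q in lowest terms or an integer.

The ambient interval has length m(A) = 6 - 0 = 6.
Since the holes are disjoint and sit inside A, by finite additivity
  m(H) = sum_i (b_i - a_i), and m(A \ H) = m(A) - m(H).
Computing the hole measures:
  m(H_1) = 3/2 - 1 = 1/2.
  m(H_2) = 7/2 - 2 = 3/2.
Summed: m(H) = 1/2 + 3/2 = 2.
So m(A \ H) = 6 - 2 = 4.

4


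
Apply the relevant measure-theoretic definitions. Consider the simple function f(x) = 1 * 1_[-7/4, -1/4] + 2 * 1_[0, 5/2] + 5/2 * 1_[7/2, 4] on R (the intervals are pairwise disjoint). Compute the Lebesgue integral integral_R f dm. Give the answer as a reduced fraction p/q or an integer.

For a simple function f = sum_i c_i * 1_{A_i} with disjoint A_i,
  integral f dm = sum_i c_i * m(A_i).
Lengths of the A_i:
  m(A_1) = -1/4 - (-7/4) = 3/2.
  m(A_2) = 5/2 - 0 = 5/2.
  m(A_3) = 4 - 7/2 = 1/2.
Contributions c_i * m(A_i):
  (1) * (3/2) = 3/2.
  (2) * (5/2) = 5.
  (5/2) * (1/2) = 5/4.
Total: 3/2 + 5 + 5/4 = 31/4.

31/4


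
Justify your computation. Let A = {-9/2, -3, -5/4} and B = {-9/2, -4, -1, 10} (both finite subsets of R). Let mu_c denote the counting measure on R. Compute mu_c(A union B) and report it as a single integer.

Counting measure on a finite set equals cardinality. By inclusion-exclusion, |A union B| = |A| + |B| - |A cap B|.
|A| = 3, |B| = 4, |A cap B| = 1.
So mu_c(A union B) = 3 + 4 - 1 = 6.

6


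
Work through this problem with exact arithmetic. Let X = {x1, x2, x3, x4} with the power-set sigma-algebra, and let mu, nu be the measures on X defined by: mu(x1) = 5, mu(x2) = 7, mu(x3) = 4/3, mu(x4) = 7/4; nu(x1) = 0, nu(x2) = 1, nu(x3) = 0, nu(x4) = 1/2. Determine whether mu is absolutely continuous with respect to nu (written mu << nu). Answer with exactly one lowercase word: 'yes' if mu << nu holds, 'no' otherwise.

mu << nu means: every nu-null measurable set is also mu-null; equivalently, for every atom x, if nu({x}) = 0 then mu({x}) = 0.
Checking each atom:
  x1: nu = 0, mu = 5 > 0 -> violates mu << nu.
  x2: nu = 1 > 0 -> no constraint.
  x3: nu = 0, mu = 4/3 > 0 -> violates mu << nu.
  x4: nu = 1/2 > 0 -> no constraint.
The atom(s) x1, x3 violate the condition (nu = 0 but mu > 0). Therefore mu is NOT absolutely continuous w.r.t. nu.

no


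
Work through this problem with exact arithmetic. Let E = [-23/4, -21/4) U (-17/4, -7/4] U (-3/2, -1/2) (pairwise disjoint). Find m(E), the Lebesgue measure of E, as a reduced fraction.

For pairwise disjoint intervals, m(union_i I_i) = sum_i m(I_i),
and m is invariant under swapping open/closed endpoints (single points have measure 0).
So m(E) = sum_i (b_i - a_i).
  I_1 has length -21/4 - (-23/4) = 1/2.
  I_2 has length -7/4 - (-17/4) = 5/2.
  I_3 has length -1/2 - (-3/2) = 1.
Summing:
  m(E) = 1/2 + 5/2 + 1 = 4.

4


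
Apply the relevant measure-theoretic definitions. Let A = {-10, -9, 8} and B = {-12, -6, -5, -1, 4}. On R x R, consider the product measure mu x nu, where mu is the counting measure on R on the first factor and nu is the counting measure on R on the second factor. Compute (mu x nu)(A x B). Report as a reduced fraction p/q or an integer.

For a measurable rectangle A x B, the product measure satisfies
  (mu x nu)(A x B) = mu(A) * nu(B).
  mu(A) = 3.
  nu(B) = 5.
  (mu x nu)(A x B) = 3 * 5 = 15.

15


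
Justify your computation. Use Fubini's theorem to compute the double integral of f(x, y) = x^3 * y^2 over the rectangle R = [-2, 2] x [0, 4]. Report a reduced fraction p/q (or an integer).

f(x, y) is a tensor product of a function of x and a function of y, and both factors are bounded continuous (hence Lebesgue integrable) on the rectangle, so Fubini's theorem applies:
  integral_R f d(m x m) = (integral_a1^b1 x^3 dx) * (integral_a2^b2 y^2 dy).
Inner integral in x: integral_{-2}^{2} x^3 dx = (2^4 - (-2)^4)/4
  = 0.
Inner integral in y: integral_{0}^{4} y^2 dy = (4^3 - 0^3)/3
  = 64/3.
Product: (0) * (64/3) = 0.

0


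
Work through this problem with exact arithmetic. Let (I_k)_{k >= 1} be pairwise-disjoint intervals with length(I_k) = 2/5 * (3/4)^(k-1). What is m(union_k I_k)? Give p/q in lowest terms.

By countable additivity of the Lebesgue measure on pairwise disjoint measurable sets,
  m(union_{k >= 1} I_k) = sum_{k >= 1} m(I_k) = sum_{k >= 1} a * r^(k-1),
  with a = 2/5 and r = 3/4.
Since 0 < r = 3/4 < 1, the geometric series converges:
  sum_{k >= 1} a * r^(k-1) = a / (1 - r).
  = 2/5 / (1 - 3/4)
  = 2/5 / (1/4)
  = 8/5.

8/5


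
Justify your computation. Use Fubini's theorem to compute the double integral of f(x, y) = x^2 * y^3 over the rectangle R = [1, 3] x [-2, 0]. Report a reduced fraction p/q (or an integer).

f(x, y) is a tensor product of a function of x and a function of y, and both factors are bounded continuous (hence Lebesgue integrable) on the rectangle, so Fubini's theorem applies:
  integral_R f d(m x m) = (integral_a1^b1 x^2 dx) * (integral_a2^b2 y^3 dy).
Inner integral in x: integral_{1}^{3} x^2 dx = (3^3 - 1^3)/3
  = 26/3.
Inner integral in y: integral_{-2}^{0} y^3 dy = (0^4 - (-2)^4)/4
  = -4.
Product: (26/3) * (-4) = -104/3.

-104/3


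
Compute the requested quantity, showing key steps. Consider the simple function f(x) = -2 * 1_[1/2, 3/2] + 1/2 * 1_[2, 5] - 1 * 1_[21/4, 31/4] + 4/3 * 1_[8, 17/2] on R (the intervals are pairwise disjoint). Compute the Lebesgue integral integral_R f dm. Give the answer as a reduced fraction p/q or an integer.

For a simple function f = sum_i c_i * 1_{A_i} with disjoint A_i,
  integral f dm = sum_i c_i * m(A_i).
Lengths of the A_i:
  m(A_1) = 3/2 - 1/2 = 1.
  m(A_2) = 5 - 2 = 3.
  m(A_3) = 31/4 - 21/4 = 5/2.
  m(A_4) = 17/2 - 8 = 1/2.
Contributions c_i * m(A_i):
  (-2) * (1) = -2.
  (1/2) * (3) = 3/2.
  (-1) * (5/2) = -5/2.
  (4/3) * (1/2) = 2/3.
Total: -2 + 3/2 - 5/2 + 2/3 = -7/3.

-7/3


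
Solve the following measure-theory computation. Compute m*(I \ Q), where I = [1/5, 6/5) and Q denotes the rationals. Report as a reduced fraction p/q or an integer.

The interval I = [1/5, 6/5) has m(I) = 6/5 - 1/5 = 1 (endpoints are measure-zero, so open/closed/half-open agree). Write I = (I cap Q) u (I \ Q). The rationals in I are countable, so m*(I cap Q) = 0 (cover each rational by intervals whose total length is arbitrarily small). By countable subadditivity m*(I) <= m*(I cap Q) + m*(I \ Q), hence m*(I \ Q) >= m(I) = 1. The reverse inequality m*(I \ Q) <= m*(I) = 1 is trivial since (I \ Q) is a subset of I. Therefore m*(I \ Q) = 1.

1


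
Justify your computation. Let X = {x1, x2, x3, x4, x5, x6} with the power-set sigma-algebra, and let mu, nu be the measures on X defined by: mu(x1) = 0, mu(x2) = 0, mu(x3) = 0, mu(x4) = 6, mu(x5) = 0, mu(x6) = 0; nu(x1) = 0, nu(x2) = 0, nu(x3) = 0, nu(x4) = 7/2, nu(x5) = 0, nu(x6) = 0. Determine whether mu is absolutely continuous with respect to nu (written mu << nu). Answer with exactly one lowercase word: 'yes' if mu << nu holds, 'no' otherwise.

mu << nu means: every nu-null measurable set is also mu-null; equivalently, for every atom x, if nu({x}) = 0 then mu({x}) = 0.
Checking each atom:
  x1: nu = 0, mu = 0 -> consistent with mu << nu.
  x2: nu = 0, mu = 0 -> consistent with mu << nu.
  x3: nu = 0, mu = 0 -> consistent with mu << nu.
  x4: nu = 7/2 > 0 -> no constraint.
  x5: nu = 0, mu = 0 -> consistent with mu << nu.
  x6: nu = 0, mu = 0 -> consistent with mu << nu.
No atom violates the condition. Therefore mu << nu.

yes


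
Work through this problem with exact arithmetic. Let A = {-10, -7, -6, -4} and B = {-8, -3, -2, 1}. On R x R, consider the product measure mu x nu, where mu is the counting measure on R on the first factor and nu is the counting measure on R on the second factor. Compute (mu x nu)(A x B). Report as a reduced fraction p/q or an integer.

For a measurable rectangle A x B, the product measure satisfies
  (mu x nu)(A x B) = mu(A) * nu(B).
  mu(A) = 4.
  nu(B) = 4.
  (mu x nu)(A x B) = 4 * 4 = 16.

16


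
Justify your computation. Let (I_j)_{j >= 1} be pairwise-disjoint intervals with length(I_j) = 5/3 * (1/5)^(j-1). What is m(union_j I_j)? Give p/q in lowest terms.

By countable additivity of the Lebesgue measure on pairwise disjoint measurable sets,
  m(union_{j >= 1} I_j) = sum_{j >= 1} m(I_j) = sum_{j >= 1} a * r^(j-1),
  with a = 5/3 and r = 1/5.
Since 0 < r = 1/5 < 1, the geometric series converges:
  sum_{j >= 1} a * r^(j-1) = a / (1 - r).
  = 5/3 / (1 - 1/5)
  = 5/3 / (4/5)
  = 25/12.

25/12


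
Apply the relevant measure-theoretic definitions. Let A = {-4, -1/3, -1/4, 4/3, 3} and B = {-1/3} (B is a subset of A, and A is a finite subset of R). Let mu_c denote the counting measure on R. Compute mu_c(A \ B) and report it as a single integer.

Counting measure assigns mu_c(E) = |E| (number of elements) when E is finite. For B subset A, A \ B is the set of elements of A not in B, so |A \ B| = |A| - |B|.
|A| = 5, |B| = 1, so mu_c(A \ B) = 5 - 1 = 4.

4


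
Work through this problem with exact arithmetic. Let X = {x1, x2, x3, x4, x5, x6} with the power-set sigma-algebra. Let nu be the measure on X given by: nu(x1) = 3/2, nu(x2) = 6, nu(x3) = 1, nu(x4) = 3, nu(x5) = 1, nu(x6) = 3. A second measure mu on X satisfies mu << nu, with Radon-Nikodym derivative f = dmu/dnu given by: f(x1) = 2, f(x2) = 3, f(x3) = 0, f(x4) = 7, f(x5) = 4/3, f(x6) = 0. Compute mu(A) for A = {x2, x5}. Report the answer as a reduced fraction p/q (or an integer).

By the defining property of the Radon-Nikodym derivative, for every measurable set A,
  mu(A) = integral_A f dnu.
Since nu is a discrete measure concentrated on the atoms of X, the integral over A reduces to the sum
  mu(A) = sum_{x in A} f(x) * nu({x}).
Computing each term:
  x2: f(x2) * nu(x2) = 3 * 6 = 18.
  x5: f(x5) * nu(x5) = 4/3 * 1 = 4/3.
Summing: mu(A) = 18 + 4/3 = 58/3.

58/3


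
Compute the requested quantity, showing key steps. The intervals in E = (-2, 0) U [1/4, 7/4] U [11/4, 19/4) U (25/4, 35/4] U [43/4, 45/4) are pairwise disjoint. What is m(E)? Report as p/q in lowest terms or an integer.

For pairwise disjoint intervals, m(union_i I_i) = sum_i m(I_i),
and m is invariant under swapping open/closed endpoints (single points have measure 0).
So m(E) = sum_i (b_i - a_i).
  I_1 has length 0 - (-2) = 2.
  I_2 has length 7/4 - 1/4 = 3/2.
  I_3 has length 19/4 - 11/4 = 2.
  I_4 has length 35/4 - 25/4 = 5/2.
  I_5 has length 45/4 - 43/4 = 1/2.
Summing:
  m(E) = 2 + 3/2 + 2 + 5/2 + 1/2 = 17/2.

17/2


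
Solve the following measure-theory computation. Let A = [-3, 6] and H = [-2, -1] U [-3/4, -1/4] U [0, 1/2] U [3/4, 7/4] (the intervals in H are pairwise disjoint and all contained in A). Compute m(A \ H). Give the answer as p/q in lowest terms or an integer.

The ambient interval has length m(A) = 6 - (-3) = 9.
Since the holes are disjoint and sit inside A, by finite additivity
  m(H) = sum_i (b_i - a_i), and m(A \ H) = m(A) - m(H).
Computing the hole measures:
  m(H_1) = -1 - (-2) = 1.
  m(H_2) = -1/4 - (-3/4) = 1/2.
  m(H_3) = 1/2 - 0 = 1/2.
  m(H_4) = 7/4 - 3/4 = 1.
Summed: m(H) = 1 + 1/2 + 1/2 + 1 = 3.
So m(A \ H) = 9 - 3 = 6.

6


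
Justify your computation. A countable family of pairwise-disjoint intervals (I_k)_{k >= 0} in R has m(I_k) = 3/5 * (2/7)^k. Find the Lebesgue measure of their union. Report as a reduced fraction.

By countable additivity of the Lebesgue measure on pairwise disjoint measurable sets,
  m(union_{k >= 0} I_k) = sum_{k >= 0} m(I_k) = sum_{k >= 0} a * r^k,
  with a = 3/5 and r = 2/7.
Since 0 < r = 2/7 < 1, the geometric series converges:
  sum_{k >= 0} a * r^k = a / (1 - r).
  = 3/5 / (1 - 2/7)
  = 3/5 / (5/7)
  = 21/25.

21/25


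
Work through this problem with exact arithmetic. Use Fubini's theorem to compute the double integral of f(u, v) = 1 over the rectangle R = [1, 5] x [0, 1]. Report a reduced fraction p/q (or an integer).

f(u, v) is a tensor product of a function of u and a function of v, and both factors are bounded continuous (hence Lebesgue integrable) on the rectangle, so Fubini's theorem applies:
  integral_R f d(m x m) = (integral_a1^b1 1 du) * (integral_a2^b2 1 dv).
Inner integral in u: integral_{1}^{5} 1 du = (5^1 - 1^1)/1
  = 4.
Inner integral in v: integral_{0}^{1} 1 dv = (1^1 - 0^1)/1
  = 1.
Product: (4) * (1) = 4.

4


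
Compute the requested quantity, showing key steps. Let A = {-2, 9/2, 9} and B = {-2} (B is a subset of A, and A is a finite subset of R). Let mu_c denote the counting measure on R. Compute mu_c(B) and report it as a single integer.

Counting measure assigns mu_c(E) = |E| (number of elements) when E is finite.
B has 1 element(s), so mu_c(B) = 1.

1


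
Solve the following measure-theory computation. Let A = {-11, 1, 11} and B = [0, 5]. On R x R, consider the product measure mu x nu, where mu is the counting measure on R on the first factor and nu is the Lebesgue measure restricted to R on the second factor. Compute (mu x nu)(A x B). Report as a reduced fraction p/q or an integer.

For a measurable rectangle A x B, the product measure satisfies
  (mu x nu)(A x B) = mu(A) * nu(B).
  mu(A) = 3.
  nu(B) = 5.
  (mu x nu)(A x B) = 3 * 5 = 15.

15


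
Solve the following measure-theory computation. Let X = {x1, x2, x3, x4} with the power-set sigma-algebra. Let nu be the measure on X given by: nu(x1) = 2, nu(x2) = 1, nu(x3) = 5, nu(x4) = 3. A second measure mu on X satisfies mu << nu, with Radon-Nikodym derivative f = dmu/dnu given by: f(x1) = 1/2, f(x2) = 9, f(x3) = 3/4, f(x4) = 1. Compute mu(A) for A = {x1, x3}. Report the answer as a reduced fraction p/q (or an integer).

By the defining property of the Radon-Nikodym derivative, for every measurable set A,
  mu(A) = integral_A f dnu.
Since nu is a discrete measure concentrated on the atoms of X, the integral over A reduces to the sum
  mu(A) = sum_{x in A} f(x) * nu({x}).
Computing each term:
  x1: f(x1) * nu(x1) = 1/2 * 2 = 1.
  x3: f(x3) * nu(x3) = 3/4 * 5 = 15/4.
Summing: mu(A) = 1 + 15/4 = 19/4.

19/4


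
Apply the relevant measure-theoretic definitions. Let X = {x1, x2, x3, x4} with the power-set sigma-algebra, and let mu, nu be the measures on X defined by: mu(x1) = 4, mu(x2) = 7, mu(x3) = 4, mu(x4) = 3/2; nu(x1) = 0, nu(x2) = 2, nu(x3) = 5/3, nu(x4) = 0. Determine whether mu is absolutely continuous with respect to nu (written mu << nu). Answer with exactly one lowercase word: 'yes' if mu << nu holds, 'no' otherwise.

mu << nu means: every nu-null measurable set is also mu-null; equivalently, for every atom x, if nu({x}) = 0 then mu({x}) = 0.
Checking each atom:
  x1: nu = 0, mu = 4 > 0 -> violates mu << nu.
  x2: nu = 2 > 0 -> no constraint.
  x3: nu = 5/3 > 0 -> no constraint.
  x4: nu = 0, mu = 3/2 > 0 -> violates mu << nu.
The atom(s) x1, x4 violate the condition (nu = 0 but mu > 0). Therefore mu is NOT absolutely continuous w.r.t. nu.

no


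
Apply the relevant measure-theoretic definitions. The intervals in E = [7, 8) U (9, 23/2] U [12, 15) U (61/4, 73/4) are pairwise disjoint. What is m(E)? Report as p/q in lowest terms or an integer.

For pairwise disjoint intervals, m(union_i I_i) = sum_i m(I_i),
and m is invariant under swapping open/closed endpoints (single points have measure 0).
So m(E) = sum_i (b_i - a_i).
  I_1 has length 8 - 7 = 1.
  I_2 has length 23/2 - 9 = 5/2.
  I_3 has length 15 - 12 = 3.
  I_4 has length 73/4 - 61/4 = 3.
Summing:
  m(E) = 1 + 5/2 + 3 + 3 = 19/2.

19/2


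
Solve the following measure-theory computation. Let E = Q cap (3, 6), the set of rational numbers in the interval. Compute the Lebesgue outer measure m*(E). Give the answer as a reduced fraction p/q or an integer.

The set Q cap (3, 6) is countable (a subset of the countable set Q). Lebesgue outer measure of any countable set is 0: each singleton {q} has m*({q}) = 0, and by countable subadditivity m*(union_k {q_k}) <= sum_k m*({q_k}) = sum_k 0 = 0. The reverse inequality m*(E) >= 0 is automatic. So m*(Q cap (3, 6)) = 0.

0


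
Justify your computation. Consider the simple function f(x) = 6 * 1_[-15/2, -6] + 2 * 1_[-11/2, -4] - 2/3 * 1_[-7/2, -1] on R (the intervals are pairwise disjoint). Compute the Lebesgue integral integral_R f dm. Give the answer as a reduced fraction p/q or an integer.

For a simple function f = sum_i c_i * 1_{A_i} with disjoint A_i,
  integral f dm = sum_i c_i * m(A_i).
Lengths of the A_i:
  m(A_1) = -6 - (-15/2) = 3/2.
  m(A_2) = -4 - (-11/2) = 3/2.
  m(A_3) = -1 - (-7/2) = 5/2.
Contributions c_i * m(A_i):
  (6) * (3/2) = 9.
  (2) * (3/2) = 3.
  (-2/3) * (5/2) = -5/3.
Total: 9 + 3 - 5/3 = 31/3.

31/3


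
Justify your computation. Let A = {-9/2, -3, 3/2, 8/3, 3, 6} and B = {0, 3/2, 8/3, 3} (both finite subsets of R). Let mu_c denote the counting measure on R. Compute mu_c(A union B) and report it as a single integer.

Counting measure on a finite set equals cardinality. By inclusion-exclusion, |A union B| = |A| + |B| - |A cap B|.
|A| = 6, |B| = 4, |A cap B| = 3.
So mu_c(A union B) = 6 + 4 - 3 = 7.

7


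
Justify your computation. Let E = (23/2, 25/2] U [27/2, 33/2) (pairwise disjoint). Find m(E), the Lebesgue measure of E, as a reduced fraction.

For pairwise disjoint intervals, m(union_i I_i) = sum_i m(I_i),
and m is invariant under swapping open/closed endpoints (single points have measure 0).
So m(E) = sum_i (b_i - a_i).
  I_1 has length 25/2 - 23/2 = 1.
  I_2 has length 33/2 - 27/2 = 3.
Summing:
  m(E) = 1 + 3 = 4.

4


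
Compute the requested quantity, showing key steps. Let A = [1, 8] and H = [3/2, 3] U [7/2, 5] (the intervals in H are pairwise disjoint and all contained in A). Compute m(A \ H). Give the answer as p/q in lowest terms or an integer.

The ambient interval has length m(A) = 8 - 1 = 7.
Since the holes are disjoint and sit inside A, by finite additivity
  m(H) = sum_i (b_i - a_i), and m(A \ H) = m(A) - m(H).
Computing the hole measures:
  m(H_1) = 3 - 3/2 = 3/2.
  m(H_2) = 5 - 7/2 = 3/2.
Summed: m(H) = 3/2 + 3/2 = 3.
So m(A \ H) = 7 - 3 = 4.

4


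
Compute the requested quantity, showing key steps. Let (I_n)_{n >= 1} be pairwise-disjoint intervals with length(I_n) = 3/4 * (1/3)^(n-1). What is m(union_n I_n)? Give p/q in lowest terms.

By countable additivity of the Lebesgue measure on pairwise disjoint measurable sets,
  m(union_{n >= 1} I_n) = sum_{n >= 1} m(I_n) = sum_{n >= 1} a * r^(n-1),
  with a = 3/4 and r = 1/3.
Since 0 < r = 1/3 < 1, the geometric series converges:
  sum_{n >= 1} a * r^(n-1) = a / (1 - r).
  = 3/4 / (1 - 1/3)
  = 3/4 / (2/3)
  = 9/8.

9/8


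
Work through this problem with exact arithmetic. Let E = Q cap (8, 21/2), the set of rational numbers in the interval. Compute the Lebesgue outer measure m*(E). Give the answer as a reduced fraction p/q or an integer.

Q cap (8, 21/2) is countable; list its elements as q_1, q_2, ... . Fix eps > 0 and cover the k-th point by an interval of length eps * 2^(-k). The cover has total length eps * sum_{k>=1} 2^(-k) = eps, so by definition of outer measure m*(Q cap (8, 21/2)) <= eps. Since eps was arbitrary and m* >= 0, the outer measure is 0.

0


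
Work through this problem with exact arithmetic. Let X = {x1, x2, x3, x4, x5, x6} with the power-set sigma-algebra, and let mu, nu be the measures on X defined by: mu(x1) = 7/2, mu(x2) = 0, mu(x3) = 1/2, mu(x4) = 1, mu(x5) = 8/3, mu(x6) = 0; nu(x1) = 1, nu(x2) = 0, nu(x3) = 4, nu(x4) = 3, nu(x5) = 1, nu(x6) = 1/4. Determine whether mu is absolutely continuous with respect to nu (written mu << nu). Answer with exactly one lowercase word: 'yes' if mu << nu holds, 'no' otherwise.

mu << nu means: every nu-null measurable set is also mu-null; equivalently, for every atom x, if nu({x}) = 0 then mu({x}) = 0.
Checking each atom:
  x1: nu = 1 > 0 -> no constraint.
  x2: nu = 0, mu = 0 -> consistent with mu << nu.
  x3: nu = 4 > 0 -> no constraint.
  x4: nu = 3 > 0 -> no constraint.
  x5: nu = 1 > 0 -> no constraint.
  x6: nu = 1/4 > 0 -> no constraint.
No atom violates the condition. Therefore mu << nu.

yes


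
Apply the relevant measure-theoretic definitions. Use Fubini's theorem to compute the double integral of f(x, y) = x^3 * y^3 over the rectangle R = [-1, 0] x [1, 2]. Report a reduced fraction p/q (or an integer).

f(x, y) is a tensor product of a function of x and a function of y, and both factors are bounded continuous (hence Lebesgue integrable) on the rectangle, so Fubini's theorem applies:
  integral_R f d(m x m) = (integral_a1^b1 x^3 dx) * (integral_a2^b2 y^3 dy).
Inner integral in x: integral_{-1}^{0} x^3 dx = (0^4 - (-1)^4)/4
  = -1/4.
Inner integral in y: integral_{1}^{2} y^3 dy = (2^4 - 1^4)/4
  = 15/4.
Product: (-1/4) * (15/4) = -15/16.

-15/16


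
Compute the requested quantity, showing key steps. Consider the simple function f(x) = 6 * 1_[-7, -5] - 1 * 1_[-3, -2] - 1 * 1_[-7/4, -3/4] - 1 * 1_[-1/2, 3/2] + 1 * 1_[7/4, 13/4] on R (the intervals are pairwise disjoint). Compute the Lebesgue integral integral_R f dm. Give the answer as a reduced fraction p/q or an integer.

For a simple function f = sum_i c_i * 1_{A_i} with disjoint A_i,
  integral f dm = sum_i c_i * m(A_i).
Lengths of the A_i:
  m(A_1) = -5 - (-7) = 2.
  m(A_2) = -2 - (-3) = 1.
  m(A_3) = -3/4 - (-7/4) = 1.
  m(A_4) = 3/2 - (-1/2) = 2.
  m(A_5) = 13/4 - 7/4 = 3/2.
Contributions c_i * m(A_i):
  (6) * (2) = 12.
  (-1) * (1) = -1.
  (-1) * (1) = -1.
  (-1) * (2) = -2.
  (1) * (3/2) = 3/2.
Total: 12 - 1 - 1 - 2 + 3/2 = 19/2.

19/2


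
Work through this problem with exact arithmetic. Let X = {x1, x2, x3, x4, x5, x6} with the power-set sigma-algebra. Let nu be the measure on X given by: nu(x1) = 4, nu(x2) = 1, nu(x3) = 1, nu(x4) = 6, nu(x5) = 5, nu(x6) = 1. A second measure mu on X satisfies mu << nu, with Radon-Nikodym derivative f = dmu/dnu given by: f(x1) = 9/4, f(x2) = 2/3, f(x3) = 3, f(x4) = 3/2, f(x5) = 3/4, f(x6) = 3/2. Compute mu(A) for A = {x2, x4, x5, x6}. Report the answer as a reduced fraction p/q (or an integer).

By the defining property of the Radon-Nikodym derivative, for every measurable set A,
  mu(A) = integral_A f dnu.
Since nu is a discrete measure concentrated on the atoms of X, the integral over A reduces to the sum
  mu(A) = sum_{x in A} f(x) * nu({x}).
Computing each term:
  x2: f(x2) * nu(x2) = 2/3 * 1 = 2/3.
  x4: f(x4) * nu(x4) = 3/2 * 6 = 9.
  x5: f(x5) * nu(x5) = 3/4 * 5 = 15/4.
  x6: f(x6) * nu(x6) = 3/2 * 1 = 3/2.
Summing: mu(A) = 2/3 + 9 + 15/4 + 3/2 = 179/12.

179/12


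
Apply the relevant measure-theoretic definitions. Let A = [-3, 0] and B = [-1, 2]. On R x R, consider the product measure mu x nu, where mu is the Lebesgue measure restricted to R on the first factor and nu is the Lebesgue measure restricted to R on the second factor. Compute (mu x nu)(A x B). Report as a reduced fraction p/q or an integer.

For a measurable rectangle A x B, the product measure satisfies
  (mu x nu)(A x B) = mu(A) * nu(B).
  mu(A) = 3.
  nu(B) = 3.
  (mu x nu)(A x B) = 3 * 3 = 9.

9


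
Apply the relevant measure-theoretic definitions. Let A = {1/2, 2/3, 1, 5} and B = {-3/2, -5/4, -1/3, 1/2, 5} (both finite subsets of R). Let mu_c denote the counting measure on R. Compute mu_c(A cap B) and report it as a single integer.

Counting measure on a finite set equals cardinality. mu_c(A cap B) = |A cap B| (elements appearing in both).
Enumerating the elements of A that also lie in B gives 2 element(s).
So mu_c(A cap B) = 2.

2


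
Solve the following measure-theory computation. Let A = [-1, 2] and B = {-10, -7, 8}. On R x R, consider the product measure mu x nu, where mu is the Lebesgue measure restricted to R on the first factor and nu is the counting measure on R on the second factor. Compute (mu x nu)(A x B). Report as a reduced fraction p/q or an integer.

For a measurable rectangle A x B, the product measure satisfies
  (mu x nu)(A x B) = mu(A) * nu(B).
  mu(A) = 3.
  nu(B) = 3.
  (mu x nu)(A x B) = 3 * 3 = 9.

9


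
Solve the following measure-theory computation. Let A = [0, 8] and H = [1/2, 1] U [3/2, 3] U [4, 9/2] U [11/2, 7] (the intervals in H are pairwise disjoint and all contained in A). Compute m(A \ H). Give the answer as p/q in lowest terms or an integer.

The ambient interval has length m(A) = 8 - 0 = 8.
Since the holes are disjoint and sit inside A, by finite additivity
  m(H) = sum_i (b_i - a_i), and m(A \ H) = m(A) - m(H).
Computing the hole measures:
  m(H_1) = 1 - 1/2 = 1/2.
  m(H_2) = 3 - 3/2 = 3/2.
  m(H_3) = 9/2 - 4 = 1/2.
  m(H_4) = 7 - 11/2 = 3/2.
Summed: m(H) = 1/2 + 3/2 + 1/2 + 3/2 = 4.
So m(A \ H) = 8 - 4 = 4.

4


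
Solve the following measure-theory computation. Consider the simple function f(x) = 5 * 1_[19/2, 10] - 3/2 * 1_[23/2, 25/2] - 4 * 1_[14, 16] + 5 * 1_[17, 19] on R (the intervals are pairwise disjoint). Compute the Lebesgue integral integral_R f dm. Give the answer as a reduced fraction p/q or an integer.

For a simple function f = sum_i c_i * 1_{A_i} with disjoint A_i,
  integral f dm = sum_i c_i * m(A_i).
Lengths of the A_i:
  m(A_1) = 10 - 19/2 = 1/2.
  m(A_2) = 25/2 - 23/2 = 1.
  m(A_3) = 16 - 14 = 2.
  m(A_4) = 19 - 17 = 2.
Contributions c_i * m(A_i):
  (5) * (1/2) = 5/2.
  (-3/2) * (1) = -3/2.
  (-4) * (2) = -8.
  (5) * (2) = 10.
Total: 5/2 - 3/2 - 8 + 10 = 3.

3


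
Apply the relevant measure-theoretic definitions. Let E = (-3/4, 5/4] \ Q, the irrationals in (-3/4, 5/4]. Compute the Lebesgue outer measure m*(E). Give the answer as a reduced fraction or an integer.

The interval I = (-3/4, 5/4] has m(I) = 5/4 - (-3/4) = 2 (endpoints are measure-zero, so open/closed/half-open agree). Write I = (I cap Q) u (I \ Q). The rationals in I are countable, so m*(I cap Q) = 0 (cover each rational by intervals whose total length is arbitrarily small). By countable subadditivity m*(I) <= m*(I cap Q) + m*(I \ Q), hence m*(I \ Q) >= m(I) = 2. The reverse inequality m*(I \ Q) <= m*(I) = 2 is trivial since (I \ Q) is a subset of I. Therefore m*(I \ Q) = 2.

2


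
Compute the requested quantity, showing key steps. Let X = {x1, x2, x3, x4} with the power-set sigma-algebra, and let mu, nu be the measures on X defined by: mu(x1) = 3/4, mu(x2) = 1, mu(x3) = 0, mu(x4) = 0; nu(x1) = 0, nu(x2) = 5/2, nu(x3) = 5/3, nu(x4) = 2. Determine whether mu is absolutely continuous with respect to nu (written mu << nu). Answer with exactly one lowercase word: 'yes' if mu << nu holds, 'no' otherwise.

mu << nu means: every nu-null measurable set is also mu-null; equivalently, for every atom x, if nu({x}) = 0 then mu({x}) = 0.
Checking each atom:
  x1: nu = 0, mu = 3/4 > 0 -> violates mu << nu.
  x2: nu = 5/2 > 0 -> no constraint.
  x3: nu = 5/3 > 0 -> no constraint.
  x4: nu = 2 > 0 -> no constraint.
The atom(s) x1 violate the condition (nu = 0 but mu > 0). Therefore mu is NOT absolutely continuous w.r.t. nu.

no


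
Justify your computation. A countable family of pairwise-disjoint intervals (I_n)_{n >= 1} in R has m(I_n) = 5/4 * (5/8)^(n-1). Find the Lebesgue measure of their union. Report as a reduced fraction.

By countable additivity of the Lebesgue measure on pairwise disjoint measurable sets,
  m(union_{n >= 1} I_n) = sum_{n >= 1} m(I_n) = sum_{n >= 1} a * r^(n-1),
  with a = 5/4 and r = 5/8.
Since 0 < r = 5/8 < 1, the geometric series converges:
  sum_{n >= 1} a * r^(n-1) = a / (1 - r).
  = 5/4 / (1 - 5/8)
  = 5/4 / (3/8)
  = 10/3.

10/3


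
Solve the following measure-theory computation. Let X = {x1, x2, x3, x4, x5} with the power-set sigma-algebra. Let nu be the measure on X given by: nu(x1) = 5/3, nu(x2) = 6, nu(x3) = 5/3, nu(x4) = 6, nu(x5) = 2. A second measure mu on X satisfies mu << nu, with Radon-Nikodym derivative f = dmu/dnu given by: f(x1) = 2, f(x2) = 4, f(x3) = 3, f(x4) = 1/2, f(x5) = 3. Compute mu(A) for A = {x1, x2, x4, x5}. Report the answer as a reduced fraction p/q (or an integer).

By the defining property of the Radon-Nikodym derivative, for every measurable set A,
  mu(A) = integral_A f dnu.
Since nu is a discrete measure concentrated on the atoms of X, the integral over A reduces to the sum
  mu(A) = sum_{x in A} f(x) * nu({x}).
Computing each term:
  x1: f(x1) * nu(x1) = 2 * 5/3 = 10/3.
  x2: f(x2) * nu(x2) = 4 * 6 = 24.
  x4: f(x4) * nu(x4) = 1/2 * 6 = 3.
  x5: f(x5) * nu(x5) = 3 * 2 = 6.
Summing: mu(A) = 10/3 + 24 + 3 + 6 = 109/3.

109/3


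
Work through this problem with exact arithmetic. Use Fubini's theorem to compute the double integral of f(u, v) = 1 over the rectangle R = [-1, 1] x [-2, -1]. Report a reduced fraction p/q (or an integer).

f(u, v) is a tensor product of a function of u and a function of v, and both factors are bounded continuous (hence Lebesgue integrable) on the rectangle, so Fubini's theorem applies:
  integral_R f d(m x m) = (integral_a1^b1 1 du) * (integral_a2^b2 1 dv).
Inner integral in u: integral_{-1}^{1} 1 du = (1^1 - (-1)^1)/1
  = 2.
Inner integral in v: integral_{-2}^{-1} 1 dv = ((-1)^1 - (-2)^1)/1
  = 1.
Product: (2) * (1) = 2.

2


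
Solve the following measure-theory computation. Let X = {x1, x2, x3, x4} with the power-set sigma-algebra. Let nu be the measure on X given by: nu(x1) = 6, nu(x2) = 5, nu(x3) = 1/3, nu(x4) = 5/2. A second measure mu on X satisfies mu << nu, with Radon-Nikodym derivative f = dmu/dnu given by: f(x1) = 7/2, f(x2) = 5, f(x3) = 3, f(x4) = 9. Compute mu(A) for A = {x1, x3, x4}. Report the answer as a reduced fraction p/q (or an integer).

By the defining property of the Radon-Nikodym derivative, for every measurable set A,
  mu(A) = integral_A f dnu.
Since nu is a discrete measure concentrated on the atoms of X, the integral over A reduces to the sum
  mu(A) = sum_{x in A} f(x) * nu({x}).
Computing each term:
  x1: f(x1) * nu(x1) = 7/2 * 6 = 21.
  x3: f(x3) * nu(x3) = 3 * 1/3 = 1.
  x4: f(x4) * nu(x4) = 9 * 5/2 = 45/2.
Summing: mu(A) = 21 + 1 + 45/2 = 89/2.

89/2


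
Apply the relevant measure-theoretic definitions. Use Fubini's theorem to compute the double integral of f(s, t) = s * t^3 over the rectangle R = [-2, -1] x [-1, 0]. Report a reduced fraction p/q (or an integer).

f(s, t) is a tensor product of a function of s and a function of t, and both factors are bounded continuous (hence Lebesgue integrable) on the rectangle, so Fubini's theorem applies:
  integral_R f d(m x m) = (integral_a1^b1 s ds) * (integral_a2^b2 t^3 dt).
Inner integral in s: integral_{-2}^{-1} s ds = ((-1)^2 - (-2)^2)/2
  = -3/2.
Inner integral in t: integral_{-1}^{0} t^3 dt = (0^4 - (-1)^4)/4
  = -1/4.
Product: (-3/2) * (-1/4) = 3/8.

3/8


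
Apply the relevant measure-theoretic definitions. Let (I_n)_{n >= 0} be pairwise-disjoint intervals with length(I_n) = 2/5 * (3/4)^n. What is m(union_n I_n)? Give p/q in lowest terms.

By countable additivity of the Lebesgue measure on pairwise disjoint measurable sets,
  m(union_{n >= 0} I_n) = sum_{n >= 0} m(I_n) = sum_{n >= 0} a * r^n,
  with a = 2/5 and r = 3/4.
Since 0 < r = 3/4 < 1, the geometric series converges:
  sum_{n >= 0} a * r^n = a / (1 - r).
  = 2/5 / (1 - 3/4)
  = 2/5 / (1/4)
  = 8/5.

8/5


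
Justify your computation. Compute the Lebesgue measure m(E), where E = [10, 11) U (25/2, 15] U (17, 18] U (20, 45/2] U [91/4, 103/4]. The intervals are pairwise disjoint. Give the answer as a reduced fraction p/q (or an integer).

For pairwise disjoint intervals, m(union_i I_i) = sum_i m(I_i),
and m is invariant under swapping open/closed endpoints (single points have measure 0).
So m(E) = sum_i (b_i - a_i).
  I_1 has length 11 - 10 = 1.
  I_2 has length 15 - 25/2 = 5/2.
  I_3 has length 18 - 17 = 1.
  I_4 has length 45/2 - 20 = 5/2.
  I_5 has length 103/4 - 91/4 = 3.
Summing:
  m(E) = 1 + 5/2 + 1 + 5/2 + 3 = 10.

10


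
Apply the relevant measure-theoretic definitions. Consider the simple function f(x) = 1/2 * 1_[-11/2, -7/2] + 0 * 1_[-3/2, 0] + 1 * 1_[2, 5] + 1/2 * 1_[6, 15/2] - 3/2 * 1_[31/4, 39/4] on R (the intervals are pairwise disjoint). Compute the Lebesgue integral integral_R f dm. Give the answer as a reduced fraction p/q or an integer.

For a simple function f = sum_i c_i * 1_{A_i} with disjoint A_i,
  integral f dm = sum_i c_i * m(A_i).
Lengths of the A_i:
  m(A_1) = -7/2 - (-11/2) = 2.
  m(A_2) = 0 - (-3/2) = 3/2.
  m(A_3) = 5 - 2 = 3.
  m(A_4) = 15/2 - 6 = 3/2.
  m(A_5) = 39/4 - 31/4 = 2.
Contributions c_i * m(A_i):
  (1/2) * (2) = 1.
  (0) * (3/2) = 0.
  (1) * (3) = 3.
  (1/2) * (3/2) = 3/4.
  (-3/2) * (2) = -3.
Total: 1 + 0 + 3 + 3/4 - 3 = 7/4.

7/4


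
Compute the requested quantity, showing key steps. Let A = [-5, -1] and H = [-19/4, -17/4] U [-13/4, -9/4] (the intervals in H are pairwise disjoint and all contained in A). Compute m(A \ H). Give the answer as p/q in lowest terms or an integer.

The ambient interval has length m(A) = -1 - (-5) = 4.
Since the holes are disjoint and sit inside A, by finite additivity
  m(H) = sum_i (b_i - a_i), and m(A \ H) = m(A) - m(H).
Computing the hole measures:
  m(H_1) = -17/4 - (-19/4) = 1/2.
  m(H_2) = -9/4 - (-13/4) = 1.
Summed: m(H) = 1/2 + 1 = 3/2.
So m(A \ H) = 4 - 3/2 = 5/2.

5/2


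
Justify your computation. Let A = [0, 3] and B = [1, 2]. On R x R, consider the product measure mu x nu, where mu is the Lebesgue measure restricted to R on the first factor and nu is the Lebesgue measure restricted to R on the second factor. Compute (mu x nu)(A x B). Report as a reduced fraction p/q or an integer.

For a measurable rectangle A x B, the product measure satisfies
  (mu x nu)(A x B) = mu(A) * nu(B).
  mu(A) = 3.
  nu(B) = 1.
  (mu x nu)(A x B) = 3 * 1 = 3.

3


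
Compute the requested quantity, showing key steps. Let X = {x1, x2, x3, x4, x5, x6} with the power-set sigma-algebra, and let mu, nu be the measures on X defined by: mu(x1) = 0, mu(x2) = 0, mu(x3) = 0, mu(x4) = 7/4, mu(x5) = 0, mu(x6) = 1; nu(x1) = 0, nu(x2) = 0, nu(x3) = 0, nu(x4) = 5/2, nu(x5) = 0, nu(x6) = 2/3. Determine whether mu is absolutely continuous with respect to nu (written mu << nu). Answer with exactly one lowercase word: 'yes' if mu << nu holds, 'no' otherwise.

mu << nu means: every nu-null measurable set is also mu-null; equivalently, for every atom x, if nu({x}) = 0 then mu({x}) = 0.
Checking each atom:
  x1: nu = 0, mu = 0 -> consistent with mu << nu.
  x2: nu = 0, mu = 0 -> consistent with mu << nu.
  x3: nu = 0, mu = 0 -> consistent with mu << nu.
  x4: nu = 5/2 > 0 -> no constraint.
  x5: nu = 0, mu = 0 -> consistent with mu << nu.
  x6: nu = 2/3 > 0 -> no constraint.
No atom violates the condition. Therefore mu << nu.

yes


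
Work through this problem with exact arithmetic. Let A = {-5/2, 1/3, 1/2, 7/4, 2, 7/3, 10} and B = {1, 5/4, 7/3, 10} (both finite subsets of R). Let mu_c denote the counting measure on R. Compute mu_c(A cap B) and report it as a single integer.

Counting measure on a finite set equals cardinality. mu_c(A cap B) = |A cap B| (elements appearing in both).
Enumerating the elements of A that also lie in B gives 2 element(s).
So mu_c(A cap B) = 2.

2


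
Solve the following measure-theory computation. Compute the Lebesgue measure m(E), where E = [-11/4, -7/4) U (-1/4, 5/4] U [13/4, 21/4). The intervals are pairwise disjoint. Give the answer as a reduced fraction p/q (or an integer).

For pairwise disjoint intervals, m(union_i I_i) = sum_i m(I_i),
and m is invariant under swapping open/closed endpoints (single points have measure 0).
So m(E) = sum_i (b_i - a_i).
  I_1 has length -7/4 - (-11/4) = 1.
  I_2 has length 5/4 - (-1/4) = 3/2.
  I_3 has length 21/4 - 13/4 = 2.
Summing:
  m(E) = 1 + 3/2 + 2 = 9/2.

9/2


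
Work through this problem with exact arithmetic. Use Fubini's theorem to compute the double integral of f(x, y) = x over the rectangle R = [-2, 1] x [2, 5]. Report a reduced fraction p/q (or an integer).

f(x, y) is a tensor product of a function of x and a function of y, and both factors are bounded continuous (hence Lebesgue integrable) on the rectangle, so Fubini's theorem applies:
  integral_R f d(m x m) = (integral_a1^b1 x dx) * (integral_a2^b2 1 dy).
Inner integral in x: integral_{-2}^{1} x dx = (1^2 - (-2)^2)/2
  = -3/2.
Inner integral in y: integral_{2}^{5} 1 dy = (5^1 - 2^1)/1
  = 3.
Product: (-3/2) * (3) = -9/2.

-9/2
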